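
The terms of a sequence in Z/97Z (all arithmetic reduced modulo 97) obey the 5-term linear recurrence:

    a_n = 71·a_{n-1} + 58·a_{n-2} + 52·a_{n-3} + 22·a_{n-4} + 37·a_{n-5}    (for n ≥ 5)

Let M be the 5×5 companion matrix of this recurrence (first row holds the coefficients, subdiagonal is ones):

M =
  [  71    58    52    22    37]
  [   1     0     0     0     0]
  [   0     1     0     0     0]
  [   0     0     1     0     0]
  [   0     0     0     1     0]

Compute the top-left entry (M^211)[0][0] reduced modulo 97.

15

(M^211)[0][0] is the top entry after applying M 211 times to the unit state (1, 0, 0, 0, 0). Equivalently it is h_{215} for the auxiliary sequence (h_n) obeying the same recurrence with h_4 = 1 and h_i = 0 for 0 ≤ i < 4:
h_5 = 71·1 + 58·0 + 52·0 + 22·0 + 37·0 = 71
h_6 = 71·71 + 58·1 + 52·0 + 22·0 + 37·0 = 55
h_7 = 71·55 + 58·71 + 52·1 + 22·0 + 37·0 = 24
h_8 = 71·24 + 58·55 + 52·71 + 22·1 + 37·0 = 72
h_9 = 71·72 + 58·24 + 52·55 + 22·71 + 37·1 = 2
h_10 = 71·2 + 58·72 + 52·24 + 22·55 + 37·71 = 91
Continuing the recurrence:
  h_11 = 80;  h_12 = 51;  h_13 = 84;  h_14 = 26;  h_15 = 44;  h_16 = 84
  h_17 = 23;  h_18 = 57;  h_19 = 39;  h_20 = 77;  h_21 = 48;  h_22 = 76
  h_23 = 19;  h_24 = 41;  h_25 = 36;  h_26 = 58;  h_27 = 25;  h_28 = 80
  h_29 = 39;  h_30 = 65;  h_31 = 56;  h_32 = 43;  h_33 = 16;  h_34 = 6
  h_35 = 49;  h_36 = 14;  h_37 = 77;  h_38 = 45;  h_39 = 86;  h_40 = 0
  h_41 = 34;  h_42 = 55;  h_43 = 25;  h_44 = 21;  h_45 = 50;  h_46 = 0
  h_47 = 78;  h_48 = 19;  h_49 = 87;  h_50 = 90;  h_51 = 75;  h_52 = 40
  h_53 = 34;  h_54 = 59;  h_55 = 29;  h_56 = 40;  h_57 = 21;  h_58 = 18
  h_59 = 25;  h_60 = 44;  h_61 = 80;  h_62 = 35;  h_63 = 56;  h_64 = 31
  h_65 = 84;  h_66 = 48;  h_67 = 3;  h_68 = 31;  h_69 = 9;  h_70 = 64
  h_71 = 81;  h_72 = 54;  h_73 = 13;  h_74 = 17;  h_75 = 92;  h_76 = 60
  h_77 = 57;  h_78 = 71;  h_79 = 55;  h_80 = 94;  h_81 = 55;  h_82 = 77
  h_83 = 19;  h_84 = 71;  h_85 = 91;  h_86 = 67;  h_87 = 19;  h_88 = 10
  h_89 = 31;  h_90 = 74;  h_91 = 90;  h_92 = 25;  h_93 = 61;  h_94 = 44
  h_95 = 70;  h_96 = 24;  h_97 = 37;  h_98 = 20;  h_99 = 28;  h_100 = 42
  h_101 = 73;  h_102 = 20;  h_103 = 76;  h_104 = 90;  h_105 = 60;  h_106 = 83
  h_107 = 72;  h_108 = 87;  h_109 = 16;  h_110 = 4;  h_111 = 12;  h_112 = 92
  h_113 = 46;  h_114 = 12;  h_115 = 83;  h_116 = 3;  h_117 = 76;  h_118 = 18
  h_119 = 61;  h_120 = 48;  h_121 = 62;  h_122 = 83;  h_123 = 25;  h_124 = 31
  h_125 = 49;  h_126 = 27;  h_127 = 1;  h_128 = 69;  h_129 = 50;  h_130 = 20
  h_131 = 5;  h_132 = 44;  h_133 = 56;  h_134 = 57;  h_135 = 54;  h_136 = 50
  h_137 = 90;  h_138 = 1;  h_139 = 33;  h_140 = 91;  h_141 = 35;  h_142 = 27
  h_143 = 33;  h_144 = 28;  h_145 = 34;  h_146 = 77;  h_147 = 47;  h_148 = 59
  h_149 = 93;  h_150 = 95;  h_151 = 78;  h_152 = 6;  h_153 = 54;  h_154 = 92
  h_155 = 75;  h_156 = 94;  h_157 = 49;  h_158 = 72;  h_159 = 48;  h_160 = 37
  h_161 = 34;  h_162 = 74;  h_163 = 66;  h_164 = 47;  h_165 = 35;  h_166 = 83
  h_167 = 7;  h_168 = 34;  h_169 = 42;  h_170 = 0;  h_171 = 57;  h_172 = 60
  h_173 = 48;  h_174 = 57;  h_175 = 50;  h_176 = 74;  h_177 = 38;  h_178 = 10
  h_179 = 77;  h_180 = 55;  h_181 = 49;  h_182 = 77;  h_183 = 41;  h_184 = 16
  h_185 = 58;  h_186 = 15;  h_187 = 88;  h_188 = 72;  h_189 = 60;  h_190 = 65
  h_191 = 71;  h_192 = 87;  h_193 = 5;  h_194 = 36;  h_195 = 85;  h_196 = 23
  h_197 = 27;  h_198 = 15;  h_199 = 45;  h_200 = 2;  h_201 = 30;  h_202 = 95
  h_203 = 46;  h_204 = 17;  h_205 = 43;  h_206 = 28;  h_207 = 96;  h_208 = 45
  h_209 = 57;  h_210 = 82;  h_211 = 66;  h_212 = 70;  h_213 = 73
h_214 = 71·73 + 58·70 + 52·66 + 22·82 + 37·57 = 1
h_215 = 71·1 + 58·73 + 52·70 + 22·66 + 37·82 = 15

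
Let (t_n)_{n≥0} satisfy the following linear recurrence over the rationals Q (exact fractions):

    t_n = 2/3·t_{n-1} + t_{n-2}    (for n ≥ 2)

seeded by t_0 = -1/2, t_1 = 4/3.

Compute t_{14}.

t_2 = 2/3·4/3 + 1·-1/2 = 7/18
t_3 = 2/3·7/18 + 1·4/3 = 43/27
t_4 = 2/3·43/27 + 1·7/18 = 235/162
t_5 = 2/3·235/162 + 1·43/27 = 622/243
t_6 = 2/3·622/243 + 1·235/162 = 4603/1458
t_7 = 2/3·4603/1458 + 1·622/243 = 10201/2187
t_8 = 2/3·10201/2187 + 1·4603/1458 = 82231/13122
t_9 = 2/3·82231/13122 + 1·10201/2187 = 174040/19683
t_10 = 2/3·174040/19683 + 1·82231/13122 = 1436239/118098
t_11 = 2/3·1436239/118098 + 1·174040/19683 = 3002599/177147
t_12 = 2/3·3002599/177147 + 1·1436239/118098 = 24936547/1062882
t_13 = 2/3·24936547/1062882 + 1·3002599/177147 = 51959938/1594323
t_14 = 2/3·51959938/1594323 + 1·24936547/1062882 = 432268675/9565938

432268675/9565938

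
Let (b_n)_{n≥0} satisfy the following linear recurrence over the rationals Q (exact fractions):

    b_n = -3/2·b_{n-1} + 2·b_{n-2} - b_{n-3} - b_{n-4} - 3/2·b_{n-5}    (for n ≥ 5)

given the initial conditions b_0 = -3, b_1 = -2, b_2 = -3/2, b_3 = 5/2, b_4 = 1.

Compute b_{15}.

111339009/2048

b_5 = -3/2·1 + 2·5/2 + -1·-3/2 + -1·-2 + -3/2·-3 = 23/2
b_6 = -3/2·23/2 + 2·1 + -1·5/2 + -1·-3/2 + -3/2·-2 = -53/4
b_7 = -3/2·-53/4 + 2·23/2 + -1·1 + -1·5/2 + -3/2·-3/2 = 333/8
b_8 = -3/2·333/8 + 2·-53/4 + -1·23/2 + -1·1 + -3/2·5/2 = -1683/16
b_9 = -3/2·-1683/16 + 2·333/8 + -1·-53/4 + -1·23/2 + -3/2·1 = 7721/32
b_10 = -3/2·7721/32 + 2·-1683/16 + -1·333/8 + -1·-53/4 + -3/2·23/2 = -39547/64
b_11 = -3/2·-39547/64 + 2·7721/32 + -1·-1683/16 + -1·333/8 + -3/2·-53/4 = 191089/128
b_12 = -3/2·191089/128 + 2·-39547/64 + -1·7721/32 + -1·-1683/16 + -3/2·333/8 = -940467/256
b_13 = -3/2·-940467/256 + 2·191089/128 + -1·-39547/64 + -1·7721/32 + -3/2·-1683/16 = 4623737/512
b_14 = -3/2·4623737/512 + 2·-940467/256 + -1·191089/128 + -1·-39547/64 + -3/2·7721/32 = -22661515/1024
b_15 = -3/2·-22661515/1024 + 2·4623737/512 + -1·-940467/256 + -1·191089/128 + -3/2·-39547/64 = 111339009/2048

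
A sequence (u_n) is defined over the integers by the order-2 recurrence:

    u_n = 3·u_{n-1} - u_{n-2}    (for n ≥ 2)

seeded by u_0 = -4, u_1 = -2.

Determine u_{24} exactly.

u_2 = 3·-2 + -1·-4 = -2
u_3 = 3·-2 + -1·-2 = -4
u_4 = 3·-4 + -1·-2 = -10
u_5 = 3·-10 + -1·-4 = -26
u_6 = 3·-26 + -1·-10 = -68
u_7 = 3·-68 + -1·-26 = -178
u_8 = 3·-178 + -1·-68 = -466
u_9 = 3·-466 + -1·-178 = -1220
u_10 = 3·-1220 + -1·-466 = -3194
u_11 = 3·-3194 + -1·-1220 = -8362
u_12 = 3·-8362 + -1·-3194 = -21892
u_13 = 3·-21892 + -1·-8362 = -57314
u_14 = 3·-57314 + -1·-21892 = -150050
u_15 = 3·-150050 + -1·-57314 = -392836
u_16 = 3·-392836 + -1·-150050 = -1028458
u_17 = 3·-1028458 + -1·-392836 = -2692538
u_18 = 3·-2692538 + -1·-1028458 = -7049156
u_19 = 3·-7049156 + -1·-2692538 = -18454930
u_20 = 3·-18454930 + -1·-7049156 = -48315634
u_21 = 3·-48315634 + -1·-18454930 = -126491972
u_22 = 3·-126491972 + -1·-48315634 = -331160282
u_23 = 3·-331160282 + -1·-126491972 = -866988874
u_24 = 3·-866988874 + -1·-331160282 = -2269806340

-2269806340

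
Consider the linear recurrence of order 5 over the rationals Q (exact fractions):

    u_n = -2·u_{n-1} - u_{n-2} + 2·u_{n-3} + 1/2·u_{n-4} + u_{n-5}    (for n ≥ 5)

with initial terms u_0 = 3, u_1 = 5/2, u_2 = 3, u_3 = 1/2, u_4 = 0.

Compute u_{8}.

u_5 = -2·0 + -1·1/2 + 2·3 + 1/2·5/2 + 1·3 = 39/4
u_6 = -2·39/4 + -1·0 + 2·1/2 + 1/2·3 + 1·5/2 = -29/2
u_7 = -2·-29/2 + -1·39/4 + 2·0 + 1/2·1/2 + 1·3 = 45/2
u_8 = -2·45/2 + -1·-29/2 + 2·39/4 + 1/2·0 + 1·1/2 = -21/2

-21/2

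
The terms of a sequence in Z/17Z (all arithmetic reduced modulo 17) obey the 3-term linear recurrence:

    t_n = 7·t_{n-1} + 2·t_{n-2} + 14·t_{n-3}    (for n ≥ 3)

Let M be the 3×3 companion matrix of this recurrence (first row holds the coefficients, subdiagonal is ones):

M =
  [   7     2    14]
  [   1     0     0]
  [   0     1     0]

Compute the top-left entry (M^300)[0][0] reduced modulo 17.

15

(M^300)[0][0] is the top entry after applying M 300 times to the unit state (1, 0, 0). Equivalently it is h_{302} for the auxiliary sequence (h_n) obeying the same recurrence with h_2 = 1 and h_i = 0 for 0 ≤ i < 2:
h_3 = 7·1 + 2·0 + 14·0 = 7
h_4 = 7·7 + 2·1 + 14·0 = 0
h_5 = 7·0 + 2·7 + 14·1 = 11
h_6 = 7·11 + 2·0 + 14·7 = 5
h_7 = 7·5 + 2·11 + 14·0 = 6
h_8 = 7·6 + 2·5 + 14·11 = 2
h_9 = 7·2 + 2·6 + 14·5 = 11
h_10 = 7·11 + 2·2 + 14·6 = 12
h_11 = 7·12 + 2·11 + 14·2 = 15
h_12 = 7·15 + 2·12 + 14·11 = 11
h_13 = 7·11 + 2·15 + 14·12 = 3
h_14 = 7·3 + 2·11 + 14·15 = 15
h_15 = 7·15 + 2·3 + 14·11 = 10
h_16 = 7·10 + 2·15 + 14·3 = 6
h_17 = 7·6 + 2·10 + 14·15 = 0
h_18 = 7·0 + 2·6 + 14·10 = 16
h_19 = 7·16 + 2·0 + 14·6 = 9
h_20 = 7·9 + 2·16 + 14·0 = 10
h_21 = 7·10 + 2·9 + 14·16 = 6
h_22 = 7·6 + 2·10 + 14·9 = 1
h_23 = 7·1 + 2·6 + 14·10 = 6
h_24 = 7·6 + 2·1 + 14·6 = 9
h_25 = 7·9 + 2·6 + 14·1 = 4
h_26 = 7·4 + 2·9 + 14·6 = 11
h_27 = 7·11 + 2·4 + 14·9 = 7
h_28 = 7·7 + 2·11 + 14·4 = 8
h_29 = 7·8 + 2·7 + 14·11 = 3
h_30 = 7·3 + 2·8 + 14·7 = 16
h_31 = 7·16 + 2·3 + 14·8 = 9
h_32 = 7·9 + 2·16 + 14·3 = 1
h_33 = 7·1 + 2·9 + 14·16 = 11
h_34 = 7·11 + 2·1 + 14·9 = 1
h_35 = 7·1 + 2·11 + 14·1 = 9
h_36 = 7·9 + 2·1 + 14·11 = 15
h_37 = 7·15 + 2·9 + 14·1 = 1
h_38 = 7·1 + 2·15 + 14·9 = 10
h_39 = 7·10 + 2·1 + 14·15 = 10
h_40 = 7·10 + 2·10 + 14·1 = 2
h_41 = 7·2 + 2·10 + 14·10 = 4
h_42 = 7·4 + 2·2 + 14·10 = 2
h_43 = 7·2 + 2·4 + 14·2 = 16
h_44 = 7·16 + 2·2 + 14·4 = 2
h_45 = 7·2 + 2·16 + 14·2 = 6
h_46 = 7·6 + 2·2 + 14·16 = 15
h_47 = 7·15 + 2·6 + 14·2 = 9
h_48 = 7·9 + 2·15 + 14·6 = 7
h_49 = 7·7 + 2·9 + 14·15 = 5
h_50 = 7·5 + 2·7 + 14·9 = 5
h_51 = 7·5 + 2·5 + 14·7 = 7
h_52 = 7·7 + 2·5 + 14·5 = 10
h_53 = 7·10 + 2·7 + 14·5 = 1
h_54 = 7·1 + 2·10 + 14·7 = 6
h_55 = 7·6 + 2·1 + 14·10 = 14
h_56 = 7·14 + 2·6 + 14·1 = 5
h_57 = 7·5 + 2·14 + 14·6 = 11
h_58 = 7·11 + 2·5 + 14·14 = 11
h_59 = 7·11 + 2·11 + 14·5 = 16
h_60 = 7·16 + 2·11 + 14·11 = 16
h_61 = 7·16 + 2·16 + 14·11 = 9
h_62 = 7·9 + 2·16 + 14·16 = 13
h_63 = 7·13 + 2·9 + 14·16 = 10
h_64 = 7·10 + 2·13 + 14·9 = 1
h_65 = 7·1 + 2·10 + 14·13 = 5
h_66 = 7·5 + 2·1 + 14·10 = 7
h_67 = 7·7 + 2·5 + 14·1 = 5
h_68 = 7·5 + 2·7 + 14·5 = 0
h_69 = 7·0 + 2·5 + 14·7 = 6
h_70 = 7·6 + 2·0 + 14·5 = 10
h_71 = 7·10 + 2·6 + 14·0 = 14
h_72 = 7·14 + 2·10 + 14·6 = 15
h_73 = 7·15 + 2·14 + 14·10 = 1
h_74 = 7·1 + 2·15 + 14·14 = 12
h_75 = 7·12 + 2·1 + 14·15 = 7
h_76 = 7·7 + 2·12 + 14·1 = 2
h_77 = 7·2 + 2·7 + 14·12 = 9
h_78 = 7·9 + 2·2 + 14·7 = 12
h_79 = 7·12 + 2·9 + 14·2 = 11
h_80 = 7·11 + 2·12 + 14·9 = 6
h_81 = 7·6 + 2·11 + 14·12 = 11
h_82 = 7·11 + 2·6 + 14·11 = 5
h_83 = 7·5 + 2·11 + 14·6 = 5
h_84 = 7·5 + 2·5 + 14·11 = 12
h_85 = 7·12 + 2·5 + 14·5 = 11
h_86 = 7·11 + 2·12 + 14·5 = 1
h_87 = 7·1 + 2·11 + 14·12 = 10
h_88 = 7·10 + 2·1 + 14·11 = 5
h_89 = 7·5 + 2·10 + 14·1 = 1
h_90 = 7·1 + 2·5 + 14·10 = 4
h_91 = 7·4 + 2·1 + 14·5 = 15
h_92 = 7·15 + 2·4 + 14·1 = 8
h_93 = 7·8 + 2·15 + 14·4 = 6
h_94 = 7·6 + 2·8 + 14·15 = 13
h_95 = 7·13 + 2·6 + 14·8 = 11
h_96 = 7·11 + 2·13 + 14·6 = 0
h_97 = 7·0 + 2·11 + 14·13 = 0
h_98 = 7·0 + 2·0 + 14·11 = 1
(h_96, h_97, h_98) = (0, 0, 1) = (h_0, h_1, h_2), so the sequence has period 96.
302 ≡ 14 (mod 96), hence h_302 = h_14 = 15.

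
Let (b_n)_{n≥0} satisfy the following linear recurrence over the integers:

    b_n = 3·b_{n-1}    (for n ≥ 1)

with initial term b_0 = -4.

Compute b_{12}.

b_1 = 3·-4 = -12
b_2 = 3·-12 = -36
b_3 = 3·-36 = -108
b_4 = 3·-108 = -324
b_5 = 3·-324 = -972
b_6 = 3·-972 = -2916
b_7 = 3·-2916 = -8748
b_8 = 3·-8748 = -26244
b_9 = 3·-26244 = -78732
b_10 = 3·-78732 = -236196
b_11 = 3·-236196 = -708588
b_12 = 3·-708588 = -2125764

-2125764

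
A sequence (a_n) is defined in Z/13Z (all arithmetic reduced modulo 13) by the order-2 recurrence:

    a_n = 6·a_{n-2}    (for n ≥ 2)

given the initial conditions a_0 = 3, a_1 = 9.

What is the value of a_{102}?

a_2 = 0·9 + 6·3 = 5
a_3 = 0·5 + 6·9 = 2
a_4 = 0·2 + 6·5 = 4
a_5 = 0·4 + 6·2 = 12
a_6 = 0·12 + 6·4 = 11
a_7 = 0·11 + 6·12 = 7
a_8 = 0·7 + 6·11 = 1
a_9 = 0·1 + 6·7 = 3
a_10 = 0·3 + 6·1 = 6
a_11 = 0·6 + 6·3 = 5
a_12 = 0·5 + 6·6 = 10
a_13 = 0·10 + 6·5 = 4
a_14 = 0·4 + 6·10 = 8
a_15 = 0·8 + 6·4 = 11
a_16 = 0·11 + 6·8 = 9
a_17 = 0·9 + 6·11 = 1
a_18 = 0·1 + 6·9 = 2
a_19 = 0·2 + 6·1 = 6
a_20 = 0·6 + 6·2 = 12
a_21 = 0·12 + 6·6 = 10
a_22 = 0·10 + 6·12 = 7
a_23 = 0·7 + 6·10 = 8
a_24 = 0·8 + 6·7 = 3
a_25 = 0·3 + 6·8 = 9
(a_24, a_25) = (3, 9) = (a_0, a_1), so the sequence has period 24.
102 ≡ 6 (mod 24), hence a_102 = a_6 = 11.

11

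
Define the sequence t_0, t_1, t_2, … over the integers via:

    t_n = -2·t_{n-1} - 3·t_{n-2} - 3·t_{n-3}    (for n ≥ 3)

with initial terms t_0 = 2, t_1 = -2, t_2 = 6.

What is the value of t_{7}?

-42

t_3 = -2·6 + -3·-2 + -3·2 = -12
t_4 = -2·-12 + -3·6 + -3·-2 = 12
t_5 = -2·12 + -3·-12 + -3·6 = -6
t_6 = -2·-6 + -3·12 + -3·-12 = 12
t_7 = -2·12 + -3·-6 + -3·12 = -42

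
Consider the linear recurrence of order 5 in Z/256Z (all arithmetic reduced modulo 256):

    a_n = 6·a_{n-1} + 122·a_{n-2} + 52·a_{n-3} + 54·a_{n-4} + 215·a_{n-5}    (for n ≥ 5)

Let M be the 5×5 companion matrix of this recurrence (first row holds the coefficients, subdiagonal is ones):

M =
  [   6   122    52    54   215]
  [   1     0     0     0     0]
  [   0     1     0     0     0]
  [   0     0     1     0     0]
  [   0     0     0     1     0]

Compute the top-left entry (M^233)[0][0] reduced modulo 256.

(M^233)[0][0] is the top entry after applying M 233 times to the unit state (1, 0, 0, 0, 0). Equivalently it is h_{237} for the auxiliary sequence (h_n) obeying the same recurrence with h_4 = 1 and h_i = 0 for 0 ≤ i < 4:
h_5 = 6·1 + 122·0 + 52·0 + 54·0 + 215·0 = 6
h_6 = 6·6 + 122·1 + 52·0 + 54·0 + 215·0 = 158
h_7 = 6·158 + 122·6 + 52·1 + 54·0 + 215·0 = 196
h_8 = 6·196 + 122·158 + 52·6 + 54·1 + 215·0 = 82
h_9 = 6·82 + 122·196 + 52·158 + 54·6 + 215·1 = 135
h_10 = 6·135 + 122·82 + 52·196 + 54·158 + 215·6 = 108
Continuing the recurrence:
  h_11 = 144;  h_12 = 44;  h_13 = 240;  h_14 = 1;  h_15 = 106;  h_16 = 238
  h_17 = 224;  h_18 = 250;  h_19 = 39;  h_20 = 200;  h_21 = 48;  h_22 = 56
  h_23 = 0;  h_24 = 97;  h_25 = 190;  h_26 = 206;  h_27 = 28;  h_28 = 226
  h_29 = 7;  h_30 = 148;  h_31 = 160;  h_32 = 228;  h_33 = 240;  h_34 = 225
  h_35 = 2;  h_36 = 126;  h_37 = 184;  h_38 = 202;  h_39 = 103;  h_40 = 80
  h_41 = 160;  h_42 = 240;  h_43 = 128;  h_44 = 65;  h_45 = 54;  h_46 = 62
  h_47 = 244;  h_48 = 114;  h_49 = 135;  h_50 = 124;  h_51 = 240;  h_52 = 28
  h_53 = 112;  h_54 = 65;  h_55 = 90;  h_56 = 78;  h_57 = 16;  h_58 = 154
  h_59 = 167;  h_60 = 152;  h_61 = 80;  h_62 = 40;  h_63 = 128;  h_64 = 161
  h_65 = 110;  h_66 = 238;  h_67 = 76;  h_68 = 2;  h_69 = 7;  h_70 = 36
  h_71 = 128;  h_72 = 212;  h_73 = 112;  h_74 = 33;  h_75 = 114;  h_76 = 94
  h_77 = 232;  h_78 = 106;  h_79 = 231;  h_80 = 160;  h_81 = 64;  h_82 = 224
  h_83 = 0;  h_84 = 129;  h_85 = 102;  h_86 = 222;  h_87 = 36;  h_88 = 146
  h_89 = 135;  h_90 = 140;  h_91 = 80;  h_92 = 12;  h_93 = 240;  h_94 = 129
  h_95 = 74;  h_96 = 174;  h_97 = 64;  h_98 = 58;  h_99 = 39;  h_100 = 104
  h_101 = 112;  h_102 = 24;  h_103 = 0;  h_104 = 225;  h_105 = 30;  h_106 = 14
  h_107 = 124;  h_108 = 34;  h_109 = 7;  h_110 = 180;  h_111 = 96;  h_112 = 196
  h_113 = 240;  h_114 = 97;  h_115 = 226;  h_116 = 62;  h_117 = 24;  h_118 = 10
  h_119 = 103;  h_120 = 240;  h_121 = 224;  h_122 = 208;  h_123 = 128;  h_124 = 193
  h_125 = 150;  h_126 = 126;  h_127 = 84;  h_128 = 178;  h_129 = 135;  h_130 = 156
  h_131 = 176;  h_132 = 252;  h_133 = 112;  h_134 = 193;  h_135 = 58;  h_136 = 14
  h_137 = 112;  h_138 = 218;  h_139 = 167;  h_140 = 56;  h_141 = 144;  h_142 = 8
  h_143 = 128;  h_144 = 33;  h_145 = 206;  h_146 = 46;  h_147 = 172;  h_148 = 66
  h_149 = 7;  h_150 = 68;  h_151 = 64;  h_152 = 180;  h_153 = 112;  h_154 = 161
  h_155 = 82;  h_156 = 30;  h_157 = 72;  h_158 = 170;  h_159 = 231;  h_160 = 64
  h_161 = 128;  h_162 = 192;  h_163 = 0;  h_164 = 1;  h_165 = 198;  h_166 = 30
  h_167 = 132;  h_168 = 210;  h_169 = 135;  h_170 = 172;  h_171 = 16;  h_172 = 236
  h_173 = 240;  h_174 = 1;  h_175 = 42;  h_176 = 110;  h_177 = 160;  h_178 = 122
  h_179 = 39;  h_180 = 8;  h_181 = 176;  h_182 = 248;  h_183 = 0;  h_184 = 97
  h_185 = 126;  h_186 = 78;  h_187 = 220;  h_188 = 98;  h_189 = 7;  h_190 = 212
  h_191 = 32;  h_192 = 164;  h_193 = 240;  h_194 = 225;  h_195 = 194;  h_196 = 254
  h_197 = 120;  h_198 = 74;  h_199 = 103;  h_200 = 144;  h_201 = 32;  h_202 = 176
  h_203 = 128;  h_204 = 65;  h_205 = 246;  h_206 = 190;  h_207 = 180;  h_208 = 242
  h_209 = 135;  h_210 = 188;  h_211 = 112;  h_212 = 220;  h_213 = 112;  h_214 = 65
  h_215 = 26;  h_216 = 206;  h_217 = 208;  h_218 = 26;  h_219 = 167;  h_220 = 216
  h_221 = 208;  h_222 = 232;  h_223 = 128;  h_224 = 161;  h_225 = 46;  h_226 = 110
  h_227 = 12;  h_228 = 130;  h_229 = 7;  h_230 = 100;  h_231 = 0;  h_232 = 148
  h_233 = 112;  h_234 = 33;  h_235 = 50
h_236 = 6·50 + 122·33 + 52·112 + 54·148 + 215·0 = 222
h_237 = 6·222 + 122·50 + 52·33 + 54·112 + 215·148 = 168

168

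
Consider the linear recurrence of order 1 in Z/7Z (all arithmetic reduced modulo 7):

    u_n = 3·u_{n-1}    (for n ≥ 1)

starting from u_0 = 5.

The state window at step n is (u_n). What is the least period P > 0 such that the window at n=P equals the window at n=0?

6

n=0: window = (5)
n=1: window = (1)
n=2: window = (3)
n=3: window = (2)
n=4: window = (6)
n=5: window = (4)
n=6: window = (5)
window at n=6 equals window at n=0 → period = 6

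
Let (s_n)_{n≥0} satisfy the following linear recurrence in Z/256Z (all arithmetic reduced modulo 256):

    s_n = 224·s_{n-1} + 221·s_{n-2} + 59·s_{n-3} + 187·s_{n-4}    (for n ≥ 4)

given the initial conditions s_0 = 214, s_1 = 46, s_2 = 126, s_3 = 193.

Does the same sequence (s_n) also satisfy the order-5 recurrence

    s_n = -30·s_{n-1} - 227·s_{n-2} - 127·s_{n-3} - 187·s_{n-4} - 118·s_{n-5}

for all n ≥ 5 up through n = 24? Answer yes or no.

yes

Terms s_0..s_24: 214, 46, 126, 193, 146, 1, 111, 158, 244, 54, 99, 228, 165, 119, 110, 142, 42, 157, 182, 49, 219, 142, 140, 90, 79
n=5: candidate gives 1, actual s_5 = 1 ✓
n=6: candidate gives 111, actual s_6 = 111 ✓
n=7: candidate gives 158, actual s_7 = 158 ✓
n=8: candidate gives 244, actual s_8 = 244 ✓
n=9: candidate gives 54, actual s_9 = 54 ✓
n=10: candidate gives 99, actual s_10 = 99 ✓
n=11: candidate gives 228, actual s_11 = 228 ✓
n=12: candidate gives 165, actual s_12 = 165 ✓
n=13: candidate gives 119, actual s_13 = 119 ✓
n=14: candidate gives 110, actual s_14 = 110 ✓
n=15: candidate gives 142, actual s_15 = 142 ✓
n=16: candidate gives 42, actual s_16 = 42 ✓
n=17: candidate gives 157, actual s_17 = 157 ✓
n=18: candidate gives 182, actual s_18 = 182 ✓
n=19: candidate gives 49, actual s_19 = 49 ✓
n=20: candidate gives 219, actual s_20 = 219 ✓
n=21: candidate gives 142, actual s_21 = 142 ✓
n=22: candidate gives 140, actual s_22 = 140 ✓
n=23: candidate gives 90, actual s_23 = 90 ✓
n=24: candidate gives 79, actual s_24 = 79 ✓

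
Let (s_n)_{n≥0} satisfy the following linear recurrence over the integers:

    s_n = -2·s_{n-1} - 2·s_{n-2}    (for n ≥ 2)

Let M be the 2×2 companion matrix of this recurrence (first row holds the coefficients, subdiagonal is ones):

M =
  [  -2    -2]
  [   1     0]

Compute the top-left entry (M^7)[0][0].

(M^7)[0][0] is the top entry after applying M 7 times to the unit state (1, 0). Equivalently it is h_{8} for the auxiliary sequence (h_n) obeying the same recurrence with h_1 = 1 and h_i = 0 for 0 ≤ i < 1:
h_2 = -2·1 + -2·0 = -2
h_3 = -2·-2 + -2·1 = 2
h_4 = -2·2 + -2·-2 = 0
h_5 = -2·0 + -2·2 = -4
h_6 = -2·-4 + -2·0 = 8
h_7 = -2·8 + -2·-4 = -8
h_8 = -2·-8 + -2·8 = 0

0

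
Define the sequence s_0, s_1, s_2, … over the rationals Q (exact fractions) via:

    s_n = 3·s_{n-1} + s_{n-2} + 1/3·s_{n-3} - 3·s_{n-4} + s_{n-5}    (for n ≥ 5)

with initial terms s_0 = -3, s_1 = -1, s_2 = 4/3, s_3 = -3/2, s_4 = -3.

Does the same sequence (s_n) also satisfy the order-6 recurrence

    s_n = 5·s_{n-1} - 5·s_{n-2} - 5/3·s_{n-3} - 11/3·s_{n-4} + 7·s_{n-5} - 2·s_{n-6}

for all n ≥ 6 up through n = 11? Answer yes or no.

yes

Terms s_0..s_11: -3, -1, 4/3, -3/2, -3, -181/18, -116/3, -1091/9, -10751/27, -2603/2, -114403/27, -2238949/162
n=6: candidate gives -116/3, actual s_6 = -116/3 ✓
n=7: candidate gives -1091/9, actual s_7 = -1091/9 ✓
n=8: candidate gives -10751/27, actual s_8 = -10751/27 ✓
n=9: candidate gives -2603/2, actual s_9 = -2603/2 ✓
n=10: candidate gives -114403/27, actual s_10 = -114403/27 ✓
n=11: candidate gives -2238949/162, actual s_11 = -2238949/162 ✓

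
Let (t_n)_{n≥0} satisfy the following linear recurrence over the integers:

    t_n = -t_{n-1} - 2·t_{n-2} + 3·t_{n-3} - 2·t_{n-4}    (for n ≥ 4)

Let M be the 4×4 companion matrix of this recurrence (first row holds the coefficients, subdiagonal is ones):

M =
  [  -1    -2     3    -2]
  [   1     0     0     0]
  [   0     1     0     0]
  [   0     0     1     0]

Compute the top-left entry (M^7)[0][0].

(M^7)[0][0] is the top entry after applying M 7 times to the unit state (1, 0, 0, 0). Equivalently it is h_{10} for the auxiliary sequence (h_n) obeying the same recurrence with h_3 = 1 and h_i = 0 for 0 ≤ i < 3:
h_4 = -1·1 + -2·0 + 3·0 + -2·0 = -1
h_5 = -1·-1 + -2·1 + 3·0 + -2·0 = -1
h_6 = -1·-1 + -2·-1 + 3·1 + -2·0 = 6
h_7 = -1·6 + -2·-1 + 3·-1 + -2·1 = -9
h_8 = -1·-9 + -2·6 + 3·-1 + -2·-1 = -4
h_9 = -1·-4 + -2·-9 + 3·6 + -2·-1 = 42
h_10 = -1·42 + -2·-4 + 3·-9 + -2·6 = -73

-73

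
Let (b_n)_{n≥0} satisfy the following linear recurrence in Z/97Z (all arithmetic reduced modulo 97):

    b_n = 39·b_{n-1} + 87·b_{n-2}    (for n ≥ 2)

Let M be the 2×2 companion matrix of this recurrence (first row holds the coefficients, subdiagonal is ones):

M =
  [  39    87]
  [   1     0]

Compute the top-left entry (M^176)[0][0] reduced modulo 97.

(M^176)[0][0] is the top entry after applying M 176 times to the unit state (1, 0). Equivalently it is h_{177} for the auxiliary sequence (h_n) obeying the same recurrence with h_1 = 1 and h_i = 0 for 0 ≤ i < 1:
h_2 = 39·1 + 87·0 = 39
h_3 = 39·39 + 87·1 = 56
h_4 = 39·56 + 87·39 = 48
h_5 = 39·48 + 87·56 = 51
h_6 = 39·51 + 87·48 = 54
h_7 = 39·54 + 87·51 = 44
Continuing the recurrence:
  h_8 = 12;  h_9 = 28;  h_10 = 2;  h_11 = 89;  h_12 = 56;  h_13 = 33
  h_14 = 48;  h_15 = 87;  h_16 = 3;  h_17 = 23;  h_18 = 91;  h_19 = 21
  h_20 = 6;  h_21 = 24;  h_22 = 3;  h_23 = 71;  h_24 = 23;  h_25 = 90
  h_26 = 79;  h_27 = 47;  h_28 = 73;  h_29 = 49;  h_30 = 17;  h_31 = 76
  h_32 = 78;  h_33 = 51;  h_34 = 45;  h_35 = 81;  h_36 = 90;  h_37 = 81
  h_38 = 28;  h_39 = 88;  h_40 = 48;  h_41 = 22;  h_42 = 87;  h_43 = 69
  h_44 = 75;  h_45 = 4;  h_46 = 85;  h_47 = 74;  h_48 = 96;  h_49 = 94
  h_50 = 87;  h_51 = 28;  h_52 = 28;  h_53 = 36;  h_54 = 57;  h_55 = 20
  h_56 = 16;  h_57 = 36;  h_58 = 80;  h_59 = 44;  h_60 = 43;  h_61 = 73
  h_62 = 89;  h_63 = 25;  h_64 = 85;  h_65 = 58;  h_66 = 54;  h_67 = 71
  h_68 = 95;  h_69 = 85;  h_70 = 37;  h_71 = 11;  h_72 = 59;  h_73 = 57
  h_74 = 81;  h_75 = 67;  h_76 = 57;  h_77 = 1;  h_78 = 51;  h_79 = 39
  h_80 = 41;  h_81 = 45;  h_82 = 84;  h_83 = 13;  h_84 = 55;  h_85 = 75
  h_86 = 47;  h_87 = 16;  h_88 = 57;  h_89 = 26;  h_90 = 56;  h_91 = 81
  h_92 = 77;  h_93 = 59;  h_94 = 76;  h_95 = 46;  h_96 = 64;  h_97 = 96
  h_98 = 0;  h_99 = 10;  h_100 = 2;  h_101 = 75;  h_102 = 92;  h_103 = 25
  h_104 = 55;  h_105 = 52;  h_106 = 23;  h_107 = 86;  h_108 = 20;  h_109 = 17
  h_110 = 75;  h_111 = 39;  h_112 = 92;  h_113 = 94;  h_114 = 30;  h_115 = 36
  h_116 = 37;  h_117 = 16;  h_118 = 60;  h_119 = 46;  h_120 = 30;  h_121 = 31
  h_122 = 36;  h_123 = 27;  h_124 = 14;  h_125 = 82;  h_126 = 51;  h_127 = 5
  h_128 = 73;  h_129 = 81;  h_130 = 4;  h_131 = 25;  h_132 = 62;  h_133 = 34
  h_134 = 27;  h_135 = 34;  h_136 = 86;  h_137 = 7;  h_138 = 92;  h_139 = 26
  h_140 = 94;  h_141 = 11;  h_142 = 71;  h_143 = 40;  h_144 = 74;  h_145 = 61
  h_146 = 87;  h_147 = 67;  h_148 = 94;  h_149 = 86;  h_150 = 86;  h_151 = 69
  h_152 = 85;  h_153 = 6;  h_154 = 63;  h_155 = 69;  h_156 = 24;  h_157 = 52
  h_158 = 42;  h_159 = 51;  h_160 = 17;  h_161 = 56;  h_162 = 74;  h_163 = 95
  h_164 = 55;  h_165 = 31;  h_166 = 77;  h_167 = 74;  h_168 = 79;  h_169 = 13
  h_170 = 8;  h_171 = 85;  h_172 = 34;  h_173 = 88;  h_174 = 85;  h_175 = 10
h_176 = 39·10 + 87·85 = 25
h_177 = 39·25 + 87·10 = 2

2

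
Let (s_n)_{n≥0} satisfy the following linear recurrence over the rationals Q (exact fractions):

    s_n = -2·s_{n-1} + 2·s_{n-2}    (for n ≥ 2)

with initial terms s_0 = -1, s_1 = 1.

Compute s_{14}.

-645376

s_2 = -2·1 + 2·-1 = -4
s_3 = -2·-4 + 2·1 = 10
s_4 = -2·10 + 2·-4 = -28
s_5 = -2·-28 + 2·10 = 76
s_6 = -2·76 + 2·-28 = -208
s_7 = -2·-208 + 2·76 = 568
s_8 = -2·568 + 2·-208 = -1552
s_9 = -2·-1552 + 2·568 = 4240
s_10 = -2·4240 + 2·-1552 = -11584
s_11 = -2·-11584 + 2·4240 = 31648
s_12 = -2·31648 + 2·-11584 = -86464
s_13 = -2·-86464 + 2·31648 = 236224
s_14 = -2·236224 + 2·-86464 = -645376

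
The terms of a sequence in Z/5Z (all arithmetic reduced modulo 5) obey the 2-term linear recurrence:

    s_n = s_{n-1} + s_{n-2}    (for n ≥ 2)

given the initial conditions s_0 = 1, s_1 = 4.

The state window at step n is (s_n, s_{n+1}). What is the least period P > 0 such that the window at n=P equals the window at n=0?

n=0: window = (1, 4)
n=1: window = (4, 0)
n=2: window = (0, 4)
n=3: window = (4, 4)
n=4: window = (4, 3)
n=5: window = (3, 2)
n=6: window = (2, 0)
n=7: window = (0, 2)
n=8: window = (2, 2)
n=9: window = (2, 4)
n=10: window = (4, 1)
n=11: window = (1, 0)
n=12: window = (0, 1)
n=13: window = (1, 1)
n=14: window = (1, 2)
n=15: window = (2, 3)
n=16: window = (3, 0)
n=17: window = (0, 3)
n=18: window = (3, 3)
n=19: window = (3, 1)
n=20: window = (1, 4)
window at n=20 equals window at n=0 → period = 20

20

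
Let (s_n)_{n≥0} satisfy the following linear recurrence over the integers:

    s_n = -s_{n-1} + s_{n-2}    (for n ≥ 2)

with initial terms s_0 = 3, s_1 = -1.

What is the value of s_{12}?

411

s_2 = -1·-1 + 1·3 = 4
s_3 = -1·4 + 1·-1 = -5
s_4 = -1·-5 + 1·4 = 9
s_5 = -1·9 + 1·-5 = -14
s_6 = -1·-14 + 1·9 = 23
s_7 = -1·23 + 1·-14 = -37
s_8 = -1·-37 + 1·23 = 60
s_9 = -1·60 + 1·-37 = -97
s_10 = -1·-97 + 1·60 = 157
s_11 = -1·157 + 1·-97 = -254
s_12 = -1·-254 + 1·157 = 411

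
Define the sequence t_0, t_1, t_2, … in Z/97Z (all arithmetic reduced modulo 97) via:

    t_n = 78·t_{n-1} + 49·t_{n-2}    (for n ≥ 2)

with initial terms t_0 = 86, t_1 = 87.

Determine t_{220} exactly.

t_2 = 78·87 + 49·86 = 39
t_3 = 78·39 + 49·87 = 30
t_4 = 78·30 + 49·39 = 80
t_5 = 78·80 + 49·30 = 47
t_6 = 78·47 + 49·80 = 20
t_7 = 78·20 + 49·47 = 80
t_8 = 78·80 + 49·20 = 42
t_9 = 78·42 + 49·80 = 18
t_10 = 78·18 + 49·42 = 67
t_11 = 78·67 + 49·18 = 94
t_12 = 78·94 + 49·67 = 42
t_13 = 78·42 + 49·94 = 25
t_14 = 78·25 + 49·42 = 31
t_15 = 78·31 + 49·25 = 54
t_16 = 78·54 + 49·31 = 8
t_17 = 78·8 + 49·54 = 69
t_18 = 78·69 + 49·8 = 51
t_19 = 78·51 + 49·69 = 84
t_20 = 78·84 + 49·51 = 30
t_21 = 78·30 + 49·84 = 54
t_22 = 78·54 + 49·30 = 56
t_23 = 78·56 + 49·54 = 30
t_24 = 78·30 + 49·56 = 40
t_25 = 78·40 + 49·30 = 31
t_26 = 78·31 + 49·40 = 13
t_27 = 78·13 + 49·31 = 11
t_28 = 78·11 + 49·13 = 40
t_29 = 78·40 + 49·11 = 70
t_30 = 78·70 + 49·40 = 48
t_31 = 78·48 + 49·70 = 93
t_32 = 78·93 + 49·48 = 3
t_33 = 78·3 + 49·93 = 38
t_34 = 78·38 + 49·3 = 7
t_35 = 78·7 + 49·38 = 80
t_36 = 78·80 + 49·7 = 84
t_37 = 78·84 + 49·80 = 93
t_38 = 78·93 + 49·84 = 21
t_39 = 78·21 + 49·93 = 84
t_40 = 78·84 + 49·21 = 15
t_41 = 78·15 + 49·84 = 48
t_42 = 78·48 + 49·15 = 17
t_43 = 78·17 + 49·48 = 89
t_44 = 78·89 + 49·17 = 15
t_45 = 78·15 + 49·89 = 2
t_46 = 78·2 + 49·15 = 18
t_47 = 78·18 + 49·2 = 47
t_48 = 78·47 + 49·18 = 86
t_49 = 78·86 + 49·47 = 87
(t_48, t_49) = (86, 87) = (t_0, t_1), so the sequence has period 48.
220 ≡ 28 (mod 48), hence t_220 = t_28 = 40.

40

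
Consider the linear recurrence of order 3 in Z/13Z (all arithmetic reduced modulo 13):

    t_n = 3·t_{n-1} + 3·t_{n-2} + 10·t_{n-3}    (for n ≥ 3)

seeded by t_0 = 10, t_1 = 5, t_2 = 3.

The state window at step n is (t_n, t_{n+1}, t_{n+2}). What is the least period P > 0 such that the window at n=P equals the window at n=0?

168

n=0: window = (10, 5, 3)
n=1: window = (5, 3, 7)
n=2: window = (3, 7, 2)
n=3: window = (7, 2, 5)
n=4: window = (2, 5, 0)
n=5: window = (5, 0, 9)
n=6: window = (0, 9, 12)
n=7: window = (9, 12, 11)
n=8: window = (12, 11, 3)
n=9: window = (11, 3, 6)
n=10: window = (3, 6, 7)
n=11: window = (6, 7, 4)
n=12: window = (7, 4, 2)
n=13: window = (4, 2, 10)
n=14: window = (2, 10, 11)
n=15: window = (10, 11, 5)
n=16: window = (11, 5, 5)
n=17: window = (5, 5, 10)
n=18: window = (5, 10, 4)
n=19: window = (10, 4, 1)
n=20: window = (4, 1, 11)
n=21: window = (1, 11, 11)
n=22: window = (11, 11, 11)
n=23: window = (11, 11, 7)
n=24: window = (11, 7, 8)
n=25: window = (7, 8, 12)
n=26: window = (8, 12, 0)
n=27: window = (12, 0, 12)
n=28: window = (0, 12, 0)
n=29: window = (12, 0, 10)
n=30: window = (0, 10, 7)
n=31: window = (10, 7, 12)
n=32: window = (7, 12, 1)
n=33: window = (12, 1, 5)
n=34: window = (1, 5, 8)
n=35: window = (5, 8, 10)
n=36: window = (8, 10, 0)
n=37: window = (10, 0, 6)
n=38: window = (0, 6, 1)
n=39: window = (6, 1, 8)
n=40: window = (1, 8, 9)
…
n=166: window = (5, 1, 10)
n=167: window = (1, 10, 5)
n=168: window = (10, 5, 3)
window at n=168 equals window at n=0 → period = 168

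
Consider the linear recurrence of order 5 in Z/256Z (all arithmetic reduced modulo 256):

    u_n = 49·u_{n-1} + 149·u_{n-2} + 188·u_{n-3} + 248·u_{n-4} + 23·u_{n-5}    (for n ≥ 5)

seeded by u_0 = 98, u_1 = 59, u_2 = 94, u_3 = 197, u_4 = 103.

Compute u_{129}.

137

u_5 = 49·103 + 149·197 + 188·94 + 248·59 + 23·98 = 94
u_6 = 49·94 + 149·103 + 188·197 + 248·94 + 23·59 = 250
u_7 = 49·250 + 149·94 + 188·103 + 248·197 + 23·94 = 126
u_8 = 49·126 + 149·250 + 188·94 + 248·103 + 23·197 = 35
u_9 = 49·35 + 149·126 + 188·250 + 248·94 + 23·103 = 242
u_10 = 49·242 + 149·35 + 188·126 + 248·250 + 23·94 = 219
Continuing the recurrence:
  u_11 = 255;  u_12 = 56;  u_13 = 140;  u_14 = 142;  u_15 = 127;  u_16 = 238
  u_17 = 105;  u_18 = 7;  u_19 = 6;  u_20 = 78;  u_21 = 170;  u_22 = 143
  u_23 = 10;  u_24 = 23;  u_25 = 239;  u_26 = 72;  u_27 = 80;  u_28 = 234
  u_29 = 211;  u_30 = 142;  u_31 = 205;  u_32 = 183;  u_33 = 14;  u_34 = 66
  u_35 = 134;  u_36 = 11;  u_37 = 146;  u_38 = 243;  u_39 = 79;  u_40 = 120
  u_41 = 212;  u_42 = 246;  u_43 = 247;  u_44 = 126;  u_45 = 177;  u_46 = 247
  u_47 = 54;  u_48 = 86;  u_49 = 18;  u_50 = 87;  u_51 = 202;  u_52 = 175
  u_53 = 31;  u_54 = 8;  u_55 = 152;  u_56 = 50;  u_57 = 171;  u_58 = 254
  u_59 = 213;  u_60 = 71;  u_61 = 62;  u_62 = 10;  u_63 = 78;  u_64 = 51
  u_65 = 242;  u_66 = 139;  u_67 = 95;  u_68 = 56;  u_69 = 28;  u_70 = 30
  u_71 = 175;  u_72 = 78;  u_73 = 249;  u_74 = 39;  u_75 = 230;  u_76 = 222
  u_77 = 58;  u_78 = 95;  u_79 = 74;  u_80 = 199;  u_81 = 15;  u_82 = 72
  u_83 = 224;  u_84 = 58;  u_85 = 195;  u_86 = 174;  u_87 = 221;  u_88 = 23
  u_89 = 238;  u_90 = 82;  u_91 = 214;  u_92 = 155;  u_93 = 18;  u_94 = 163
  u_95 = 47;  u_96 = 120;  u_97 = 100;  u_98 = 6;  u_99 = 167;  u_100 = 94
  u_101 = 65;  u_102 = 151;  u_103 = 22;  u_104 = 230;  u_105 = 34;  u_106 = 167
  u_107 = 138;  u_108 = 95;  u_109 = 191;  u_110 = 8;  u_111 = 40;  u_112 = 2
  u_113 = 27;  u_114 = 158;  u_115 = 229;  u_116 = 39;  u_117 = 30;  u_118 = 26
  u_119 = 30;  u_120 = 67;  u_121 = 242;  u_122 = 59;  u_123 = 191;  u_124 = 56
  u_125 = 172;  u_126 = 174;  u_127 = 223
u_128 = 49·223 + 149·174 + 188·172 + 248·56 + 23·191 = 174
u_129 = 49·174 + 149·223 + 188·174 + 248·172 + 23·56 = 137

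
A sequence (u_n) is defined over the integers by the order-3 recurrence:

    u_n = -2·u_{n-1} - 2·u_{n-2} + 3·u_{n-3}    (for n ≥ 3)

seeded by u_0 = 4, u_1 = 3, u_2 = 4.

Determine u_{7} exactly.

u_3 = -2·4 + -2·3 + 3·4 = -2
u_4 = -2·-2 + -2·4 + 3·3 = 5
u_5 = -2·5 + -2·-2 + 3·4 = 6
u_6 = -2·6 + -2·5 + 3·-2 = -28
u_7 = -2·-28 + -2·6 + 3·5 = 59

59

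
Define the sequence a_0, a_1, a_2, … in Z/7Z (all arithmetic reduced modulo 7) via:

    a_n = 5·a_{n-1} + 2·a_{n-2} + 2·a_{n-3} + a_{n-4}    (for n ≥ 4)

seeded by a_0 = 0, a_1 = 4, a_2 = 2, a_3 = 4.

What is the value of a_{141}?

a_4 = 5·4 + 2·2 + 2·4 + 1·0 = 4
a_5 = 5·4 + 2·4 + 2·2 + 1·4 = 1
a_6 = 5·1 + 2·4 + 2·4 + 1·2 = 2
a_7 = 5·2 + 2·1 + 2·4 + 1·4 = 3
a_8 = 5·3 + 2·2 + 2·1 + 1·4 = 4
a_9 = 5·4 + 2·3 + 2·2 + 1·1 = 3
Continuing the recurrence:
  a_10 = 3;  a_11 = 4;  a_12 = 1;  a_13 = 1;  a_14 = 4;  a_15 = 0
  a_16 = 4;  a_17 = 1;  a_18 = 3;  a_19 = 4;  a_20 = 4;  a_21 = 0
  a_22 = 5;  a_23 = 2;  a_24 = 3;  a_25 = 1;  a_26 = 6;  a_27 = 5
  a_28 = 0;  a_29 = 2;  a_30 = 5;  a_31 = 6;  a_32 = 2;  a_33 = 6
  a_34 = 2;  a_35 = 4;  a_36 = 3;  a_37 = 5;  a_38 = 6;  a_39 = 1
  a_40 = 2;  a_41 = 1;  a_42 = 3;  a_43 = 1;  a_44 = 1;  a_45 = 0
  a_46 = 0;  a_47 = 3;  a_48 = 2;  a_49 = 2;  a_50 = 6;  a_51 = 6
  a_52 = 6;  a_53 = 0;  a_54 = 2;  a_55 = 0;  a_56 = 3;  a_57 = 5
  a_58 = 5;  a_59 = 6;  a_60 = 4;  a_61 = 5;  a_62 = 1;  a_63 = 1
  a_64 = 0;  a_65 = 2;  a_66 = 6;  a_67 = 0;  a_68 = 2;  a_69 = 3
  a_70 = 4;  a_71 = 2;  a_72 = 5;  a_73 = 5;  a_74 = 1;  a_75 = 6
  a_76 = 5;  a_77 = 2;  a_78 = 5;  a_79 = 3;  a_80 = 6;  a_81 = 6
  a_82 = 4;  a_83 = 5;  a_84 = 2;  a_85 = 6;  a_86 = 6;  a_87 = 2
  a_88 = 1;  a_89 = 6;  a_90 = 0;  a_91 = 2;  a_92 = 2;  a_93 = 6
  a_94 = 3;  a_95 = 5;  a_96 = 3;  a_97 = 2;  a_98 = 1;  a_99 = 6
  a_100 = 4;  a_101 = 1;  a_102 = 5;  a_103 = 6;  a_104 = 4;  a_105 = 1
  a_106 = 2;  a_107 = 5;  a_108 = 0;  a_109 = 1;  a_110 = 3;  a_111 = 1
  a_112 = 6;  a_113 = 4;  a_114 = 2;  a_115 = 3;  a_116 = 5;  a_117 = 4
  a_118 = 3;  a_119 = 1;  a_120 = 3;  a_121 = 6;  a_122 = 6;  a_123 = 0
  a_124 = 6;  a_125 = 6;  a_126 = 6;  a_127 = 5;  a_128 = 6;  a_129 = 2
  a_130 = 3;  a_131 = 1;  a_132 = 0;  a_133 = 3;  a_134 = 6;  a_135 = 2
  a_136 = 0;  a_137 = 5;  a_138 = 0;  a_139 = 5
a_140 = 5·5 + 2·0 + 2·5 + 1·0 = 0
a_141 = 5·0 + 2·5 + 2·0 + 1·5 = 1

1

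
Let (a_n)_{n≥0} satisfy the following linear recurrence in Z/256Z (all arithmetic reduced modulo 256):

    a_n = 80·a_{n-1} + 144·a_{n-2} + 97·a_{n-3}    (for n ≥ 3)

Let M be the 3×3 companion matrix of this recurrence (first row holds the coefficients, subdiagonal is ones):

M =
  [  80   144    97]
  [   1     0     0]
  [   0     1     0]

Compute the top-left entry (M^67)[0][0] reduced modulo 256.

48

(M^67)[0][0] is the top entry after applying M 67 times to the unit state (1, 0, 0). Equivalently it is h_{69} for the auxiliary sequence (h_n) obeying the same recurrence with h_2 = 1 and h_i = 0 for 0 ≤ i < 2:
h_3 = 80·1 + 144·0 + 97·0 = 80
h_4 = 80·80 + 144·1 + 97·0 = 144
h_5 = 80·144 + 144·80 + 97·1 = 97
h_6 = 80·97 + 144·144 + 97·80 = 160
h_7 = 80·160 + 144·97 + 97·144 = 32
h_8 = 80·32 + 144·160 + 97·97 = 193
h_9 = 80·193 + 144·32 + 97·160 = 240
h_10 = 80·240 + 144·193 + 97·32 = 176
h_11 = 80·176 + 144·240 + 97·193 = 33
h_12 = 80·33 + 144·176 + 97·240 = 64
h_13 = 80·64 + 144·33 + 97·176 = 64
h_14 = 80·64 + 144·64 + 97·33 = 129
h_15 = 80·129 + 144·64 + 97·64 = 144
h_16 = 80·144 + 144·129 + 97·64 = 208
h_17 = 80·208 + 144·144 + 97·129 = 225
h_18 = 80·225 + 144·208 + 97·144 = 224
h_19 = 80·224 + 144·225 + 97·208 = 96
h_20 = 80·96 + 144·224 + 97·225 = 65
h_21 = 80·65 + 144·96 + 97·224 = 48
h_22 = 80·48 + 144·65 + 97·96 = 240
h_23 = 80·240 + 144·48 + 97·65 = 161
h_24 = 80·161 + 144·240 + 97·48 = 128
h_25 = 80·128 + 144·161 + 97·240 = 128
h_26 = 80·128 + 144·128 + 97·161 = 1
h_27 = 80·1 + 144·128 + 97·128 = 208
h_28 = 80·208 + 144·1 + 97·128 = 16
h_29 = 80·16 + 144·208 + 97·1 = 97
h_30 = 80·97 + 144·16 + 97·208 = 32
h_31 = 80·32 + 144·97 + 97·16 = 160
h_32 = 80·160 + 144·32 + 97·97 = 193
h_33 = 80·193 + 144·160 + 97·32 = 112
h_34 = 80·112 + 144·193 + 97·160 = 48
h_35 = 80·48 + 144·112 + 97·193 = 33
h_36 = 80·33 + 144·48 + 97·112 = 192
h_37 = 80·192 + 144·33 + 97·48 = 192
h_38 = 80·192 + 144·192 + 97·33 = 129
h_39 = 80·129 + 144·192 + 97·192 = 16
h_40 = 80·16 + 144·129 + 97·192 = 80
h_41 = 80·80 + 144·16 + 97·129 = 225
h_42 = 80·225 + 144·80 + 97·16 = 96
h_43 = 80·96 + 144·225 + 97·80 = 224
h_44 = 80·224 + 144·96 + 97·225 = 65
h_45 = 80·65 + 144·224 + 97·96 = 176
h_46 = 80·176 + 144·65 + 97·224 = 112
h_47 = 80·112 + 144·176 + 97·65 = 161
h_48 = 80·161 + 144·112 + 97·176 = 0
h_49 = 80·0 + 144·161 + 97·112 = 0
h_50 = 80·0 + 144·0 + 97·161 = 1
h_51 = 80·1 + 144·0 + 97·0 = 80
h_52 = 80·80 + 144·1 + 97·0 = 144
h_53 = 80·144 + 144·80 + 97·1 = 97
h_54 = 80·97 + 144·144 + 97·80 = 160
h_55 = 80·160 + 144·97 + 97·144 = 32
h_56 = 80·32 + 144·160 + 97·97 = 193
h_57 = 80·193 + 144·32 + 97·160 = 240
h_58 = 80·240 + 144·193 + 97·32 = 176
h_59 = 80·176 + 144·240 + 97·193 = 33
h_60 = 80·33 + 144·176 + 97·240 = 64
h_61 = 80·64 + 144·33 + 97·176 = 64
h_62 = 80·64 + 144·64 + 97·33 = 129
h_63 = 80·129 + 144·64 + 97·64 = 144
h_64 = 80·144 + 144·129 + 97·64 = 208
h_65 = 80·208 + 144·144 + 97·129 = 225
h_66 = 80·225 + 144·208 + 97·144 = 224
h_67 = 80·224 + 144·225 + 97·208 = 96
h_68 = 80·96 + 144·224 + 97·225 = 65
h_69 = 80·65 + 144·96 + 97·224 = 48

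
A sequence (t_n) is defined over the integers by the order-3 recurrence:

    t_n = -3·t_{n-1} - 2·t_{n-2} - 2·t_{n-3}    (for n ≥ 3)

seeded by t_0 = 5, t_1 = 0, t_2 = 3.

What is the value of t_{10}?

12171

t_3 = -3·3 + -2·0 + -2·5 = -19
t_4 = -3·-19 + -2·3 + -2·0 = 51
t_5 = -3·51 + -2·-19 + -2·3 = -121
t_6 = -3·-121 + -2·51 + -2·-19 = 299
t_7 = -3·299 + -2·-121 + -2·51 = -757
t_8 = -3·-757 + -2·299 + -2·-121 = 1915
t_9 = -3·1915 + -2·-757 + -2·299 = -4829
t_10 = -3·-4829 + -2·1915 + -2·-757 = 12171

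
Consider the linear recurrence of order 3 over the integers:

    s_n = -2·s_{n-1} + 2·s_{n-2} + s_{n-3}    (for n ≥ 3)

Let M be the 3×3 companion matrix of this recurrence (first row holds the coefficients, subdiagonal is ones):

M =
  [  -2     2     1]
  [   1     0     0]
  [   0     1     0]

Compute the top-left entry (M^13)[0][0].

-229970

(M^13)[0][0] is the top entry after applying M 13 times to the unit state (1, 0, 0). Equivalently it is h_{15} for the auxiliary sequence (h_n) obeying the same recurrence with h_2 = 1 and h_i = 0 for 0 ≤ i < 2:
h_3 = -2·1 + 2·0 + 1·0 = -2
h_4 = -2·-2 + 2·1 + 1·0 = 6
h_5 = -2·6 + 2·-2 + 1·1 = -15
h_6 = -2·-15 + 2·6 + 1·-2 = 40
h_7 = -2·40 + 2·-15 + 1·6 = -104
h_8 = -2·-104 + 2·40 + 1·-15 = 273
h_9 = -2·273 + 2·-104 + 1·40 = -714
h_10 = -2·-714 + 2·273 + 1·-104 = 1870
h_11 = -2·1870 + 2·-714 + 1·273 = -4895
h_12 = -2·-4895 + 2·1870 + 1·-714 = 12816
h_13 = -2·12816 + 2·-4895 + 1·1870 = -33552
h_14 = -2·-33552 + 2·12816 + 1·-4895 = 87841
h_15 = -2·87841 + 2·-33552 + 1·12816 = -229970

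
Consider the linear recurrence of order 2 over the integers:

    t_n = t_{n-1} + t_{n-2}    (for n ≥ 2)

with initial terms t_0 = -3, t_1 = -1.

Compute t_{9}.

t_2 = 1·-1 + 1·-3 = -4
t_3 = 1·-4 + 1·-1 = -5
t_4 = 1·-5 + 1·-4 = -9
t_5 = 1·-9 + 1·-5 = -14
t_6 = 1·-14 + 1·-9 = -23
t_7 = 1·-23 + 1·-14 = -37
t_8 = 1·-37 + 1·-23 = -60
t_9 = 1·-60 + 1·-37 = -97

-97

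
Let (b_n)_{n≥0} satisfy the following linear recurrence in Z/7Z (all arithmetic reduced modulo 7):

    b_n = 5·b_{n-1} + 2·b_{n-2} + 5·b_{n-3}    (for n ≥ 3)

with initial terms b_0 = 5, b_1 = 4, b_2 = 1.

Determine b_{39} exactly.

b_3 = 5·1 + 2·4 + 5·5 = 3
b_4 = 5·3 + 2·1 + 5·4 = 2
b_5 = 5·2 + 2·3 + 5·1 = 0
b_6 = 5·0 + 2·2 + 5·3 = 5
b_7 = 5·5 + 2·0 + 5·2 = 0
b_8 = 5·0 + 2·5 + 5·0 = 3
b_9 = 5·3 + 2·0 + 5·5 = 5
b_10 = 5·5 + 2·3 + 5·0 = 3
b_11 = 5·3 + 2·5 + 5·3 = 5
b_12 = 5·5 + 2·3 + 5·5 = 0
b_13 = 5·0 + 2·5 + 5·3 = 4
b_14 = 5·4 + 2·0 + 5·5 = 3
b_15 = 5·3 + 2·4 + 5·0 = 2
b_16 = 5·2 + 2·3 + 5·4 = 1
b_17 = 5·1 + 2·2 + 5·3 = 3
b_18 = 5·3 + 2·1 + 5·2 = 6
b_19 = 5·6 + 2·3 + 5·1 = 6
b_20 = 5·6 + 2·6 + 5·3 = 1
b_21 = 5·1 + 2·6 + 5·6 = 5
b_22 = 5·5 + 2·1 + 5·6 = 1
b_23 = 5·1 + 2·5 + 5·1 = 6
b_24 = 5·6 + 2·1 + 5·5 = 1
b_25 = 5·1 + 2·6 + 5·1 = 1
b_26 = 5·1 + 2·1 + 5·6 = 2
b_27 = 5·2 + 2·1 + 5·1 = 3
b_28 = 5·3 + 2·2 + 5·1 = 3
b_29 = 5·3 + 2·3 + 5·2 = 3
b_30 = 5·3 + 2·3 + 5·3 = 1
b_31 = 5·1 + 2·3 + 5·3 = 5
b_32 = 5·5 + 2·1 + 5·3 = 0
b_33 = 5·0 + 2·5 + 5·1 = 1
b_34 = 5·1 + 2·0 + 5·5 = 2
b_35 = 5·2 + 2·1 + 5·0 = 5
b_36 = 5·5 + 2·2 + 5·1 = 6
b_37 = 5·6 + 2·5 + 5·2 = 1
b_38 = 5·1 + 2·6 + 5·5 = 0
b_39 = 5·0 + 2·1 + 5·6 = 4

4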